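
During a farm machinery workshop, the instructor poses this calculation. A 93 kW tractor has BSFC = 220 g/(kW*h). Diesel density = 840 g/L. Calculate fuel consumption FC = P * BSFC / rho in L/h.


FC = P * BSFC / rho_fuel
   = 93 * 220 / 840
   = 20460 / 840
   = 24.36 L/h


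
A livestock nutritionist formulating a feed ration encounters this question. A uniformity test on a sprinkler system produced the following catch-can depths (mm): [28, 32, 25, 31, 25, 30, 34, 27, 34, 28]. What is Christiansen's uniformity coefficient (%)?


xbar = 294 / 10 = 29.400
sum|xi - xbar| = 28
CU = 100 * (1 - 28 / (10 * 29.400))
   = 100 * (1 - 0.0952)
   = 90.48%


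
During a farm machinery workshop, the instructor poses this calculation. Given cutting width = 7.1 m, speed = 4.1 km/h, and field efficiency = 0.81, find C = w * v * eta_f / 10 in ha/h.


C = w * v * eta_f / 10
  = 7.1 * 4.1 * 0.81 / 10
  = 23.58 / 10
  = 2.36 ha/h


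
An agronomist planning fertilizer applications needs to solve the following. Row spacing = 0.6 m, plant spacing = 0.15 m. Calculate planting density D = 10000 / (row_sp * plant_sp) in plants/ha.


D = 10000 / (row_sp * plant_sp)
  = 10000 / (0.6 * 0.15)
  = 10000 / 0.0900
  = 111111.11 plants/ha


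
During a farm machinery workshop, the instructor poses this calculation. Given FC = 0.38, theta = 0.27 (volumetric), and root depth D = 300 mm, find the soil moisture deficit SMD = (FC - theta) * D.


SMD = (FC - theta) * D
    = (0.38 - 0.27) * 300
    = 0.110 * 300
    = 33 mm


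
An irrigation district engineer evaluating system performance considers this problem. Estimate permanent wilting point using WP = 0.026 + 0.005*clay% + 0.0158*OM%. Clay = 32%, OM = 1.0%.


WP = 0.026 + 0.005*32 + 0.0158*1.0
   = 0.026 + 0.1600 + 0.0158
   = 0.2018


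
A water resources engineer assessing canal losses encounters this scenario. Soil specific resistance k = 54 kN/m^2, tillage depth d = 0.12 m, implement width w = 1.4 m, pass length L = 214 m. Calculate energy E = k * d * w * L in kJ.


E = k * d * w * L
  = 54 * 0.12 * 1.4 * 214
  = 1941.41 kJ


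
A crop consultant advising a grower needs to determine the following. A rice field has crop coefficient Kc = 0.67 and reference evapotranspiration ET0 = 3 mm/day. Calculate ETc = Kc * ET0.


ETc = Kc * ET0
    = 0.67 * 3
    = 2.01 mm/day


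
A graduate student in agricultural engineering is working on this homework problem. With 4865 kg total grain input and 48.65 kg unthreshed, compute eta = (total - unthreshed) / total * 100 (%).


eta = (total - unthreshed) / total * 100
    = (4865 - 48.65) / 4865 * 100
    = 4816.35 / 4865 * 100
    = 99%


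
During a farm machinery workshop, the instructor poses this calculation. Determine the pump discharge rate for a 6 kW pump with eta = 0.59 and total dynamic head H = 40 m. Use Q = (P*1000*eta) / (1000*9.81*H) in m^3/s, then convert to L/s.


Q = (P * 1000 * eta) / (rho * g * H)
  = (6 * 1000 * 0.59) / (1000 * 9.81 * 40)
  = 3540 / 392400
  = 0.00902 m^3/s = 9.02 L/s


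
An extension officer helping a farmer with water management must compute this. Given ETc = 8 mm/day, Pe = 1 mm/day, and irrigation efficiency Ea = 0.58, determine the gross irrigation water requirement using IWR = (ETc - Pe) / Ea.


IWR = (ETc - Pe) / Ea
    = (8 - 1) / 0.58
    = 7 / 0.58
    = 12.07 mm/day


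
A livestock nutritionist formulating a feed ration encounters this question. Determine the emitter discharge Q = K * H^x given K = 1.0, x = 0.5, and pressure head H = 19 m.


Q = K * H^x
  = 1.0 * 19^0.5
  = 1.0 * 4.3589
  = 4.36 L/h


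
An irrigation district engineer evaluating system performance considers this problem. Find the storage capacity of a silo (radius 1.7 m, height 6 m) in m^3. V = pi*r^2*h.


V = pi * r^2 * h
  = pi * 1.7^2 * 6
  = pi * 2.89 * 6
  = 54.48 m^3


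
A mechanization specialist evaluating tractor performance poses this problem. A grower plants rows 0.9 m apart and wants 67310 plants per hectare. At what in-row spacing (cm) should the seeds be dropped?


spacing = 10000 / (row_sp * density)
        = 10000 / (0.9 * 67310)
        = 10000 / 60579
        = 0.16507 m = 16.51 cm


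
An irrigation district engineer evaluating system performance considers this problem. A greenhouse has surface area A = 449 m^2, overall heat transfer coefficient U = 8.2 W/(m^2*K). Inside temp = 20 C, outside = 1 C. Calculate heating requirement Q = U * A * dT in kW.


dT = 20 - (1) = 19 K
Q = U * A * dT
  = 8.2 * 449 * 19
  = 69954.20 W = 69.95 kW


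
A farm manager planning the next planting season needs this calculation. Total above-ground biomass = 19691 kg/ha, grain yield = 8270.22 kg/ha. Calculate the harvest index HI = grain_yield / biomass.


HI = grain_yield / biomass
   = 8270.22 / 19691
   = 0.42


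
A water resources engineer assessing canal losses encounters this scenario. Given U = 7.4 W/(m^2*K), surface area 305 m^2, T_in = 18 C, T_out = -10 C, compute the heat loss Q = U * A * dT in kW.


dT = 18 - (-10) = 28 K
Q = U * A * dT
  = 7.4 * 305 * 28
  = 63196 W = 63.20 kW


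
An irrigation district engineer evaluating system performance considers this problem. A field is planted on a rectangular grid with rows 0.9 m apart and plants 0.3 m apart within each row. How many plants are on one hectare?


D = 10000 / (row_sp * plant_sp)
  = 10000 / (0.9 * 0.3)
  = 10000 / 0.2700
  = 37037.04 plants/ha


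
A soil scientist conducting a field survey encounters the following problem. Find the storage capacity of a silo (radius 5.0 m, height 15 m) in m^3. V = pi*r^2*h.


V = pi * r^2 * h
  = pi * 5.0^2 * 15
  = pi * 25 * 15
  = 1178.10 m^3


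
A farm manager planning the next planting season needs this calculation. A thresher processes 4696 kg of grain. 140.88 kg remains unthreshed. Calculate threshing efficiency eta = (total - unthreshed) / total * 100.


eta = (total - unthreshed) / total * 100
    = (4696 - 140.88) / 4696 * 100
    = 4555.12 / 4696 * 100
    = 97%


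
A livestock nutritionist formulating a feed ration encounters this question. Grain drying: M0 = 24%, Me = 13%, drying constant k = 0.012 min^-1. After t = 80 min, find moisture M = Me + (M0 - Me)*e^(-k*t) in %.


M = Me + (M0 - Me) * e^(-k*t)
  = 13 + (24 - 13) * e^(-0.012*80)
  = 13 + 11 * e^(-0.960)
  = 13 + 11 * 0.38289
  = 13 + 4.2118
  = 17.21%


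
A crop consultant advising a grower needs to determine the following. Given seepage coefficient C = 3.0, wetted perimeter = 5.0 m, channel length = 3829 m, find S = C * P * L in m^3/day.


S = C * P * L
  = 3.0 * 5.0 * 3829
  = 57435 m^3/day


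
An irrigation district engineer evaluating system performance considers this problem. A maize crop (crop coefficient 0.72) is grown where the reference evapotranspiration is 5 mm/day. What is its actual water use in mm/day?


ETc = Kc * ET0
    = 0.72 * 5
    = 3.60 mm/day


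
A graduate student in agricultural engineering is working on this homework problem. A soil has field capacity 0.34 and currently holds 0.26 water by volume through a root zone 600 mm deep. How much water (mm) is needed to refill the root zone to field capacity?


SMD = (FC - theta) * D
    = (0.34 - 0.26) * 600
    = 0.080 * 600
    = 48 mm


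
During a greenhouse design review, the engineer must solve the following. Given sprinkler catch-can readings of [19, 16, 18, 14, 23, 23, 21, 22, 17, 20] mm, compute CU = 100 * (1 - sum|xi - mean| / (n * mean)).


xbar = 193 / 10 = 19.300
sum|xi - xbar| = 25
CU = 100 * (1 - 25 / (10 * 19.300))
   = 100 * (1 - 0.1295)
   = 87.05%


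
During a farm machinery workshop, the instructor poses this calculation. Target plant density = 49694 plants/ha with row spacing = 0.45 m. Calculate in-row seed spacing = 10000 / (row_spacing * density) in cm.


spacing = 10000 / (row_sp * density)
        = 10000 / (0.45 * 49694)
        = 10000 / 22362.30
        = 0.44718 m = 44.72 cm


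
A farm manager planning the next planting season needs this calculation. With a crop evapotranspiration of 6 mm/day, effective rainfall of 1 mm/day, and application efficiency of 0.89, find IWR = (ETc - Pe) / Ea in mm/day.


IWR = (ETc - Pe) / Ea
    = (6 - 1) / 0.89
    = 5 / 0.89
    = 5.62 mm/day


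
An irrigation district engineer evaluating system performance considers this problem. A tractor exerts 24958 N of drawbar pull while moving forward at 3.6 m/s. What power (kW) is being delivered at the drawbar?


P = F * v / 1000
  = 24958 * 3.6 / 1000
  = 89848.80 / 1000
  = 89.85 kW


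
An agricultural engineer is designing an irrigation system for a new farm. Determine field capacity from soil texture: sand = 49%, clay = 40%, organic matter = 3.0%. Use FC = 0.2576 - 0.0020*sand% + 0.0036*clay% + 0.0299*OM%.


FC = 0.2576 - 0.0020*49 + 0.0036*40 + 0.0299*3.0
   = 0.2576 - 0.0980 + 0.1440 + 0.0897
   = 0.3933


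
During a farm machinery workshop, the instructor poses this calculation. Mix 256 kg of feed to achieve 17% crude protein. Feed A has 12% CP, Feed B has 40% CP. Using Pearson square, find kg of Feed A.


parts_A = CP_b - target = 40 - 17 = 23
parts_B = target - CP_a = 17 - 12 = 5
total_parts = 23 + 5 = 28
Feed A = 256 * 23 / 28 = 210.29 kg
Feed B = 256 * 5 / 28 = 45.71 kg

210.29 kg


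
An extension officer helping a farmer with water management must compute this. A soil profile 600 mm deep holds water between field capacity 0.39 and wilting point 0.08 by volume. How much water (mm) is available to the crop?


AW = (FC - WP) * D
   = (0.39 - 0.08) * 600
   = 0.31 * 600
   = 186 mm


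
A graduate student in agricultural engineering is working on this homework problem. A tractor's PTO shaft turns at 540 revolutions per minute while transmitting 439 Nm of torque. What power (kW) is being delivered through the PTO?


P = 2*pi*n*T / 60000
  = 2*pi * 540 * 439 / 60000
  = 1489491.91 / 60000
  = 24.82 kW


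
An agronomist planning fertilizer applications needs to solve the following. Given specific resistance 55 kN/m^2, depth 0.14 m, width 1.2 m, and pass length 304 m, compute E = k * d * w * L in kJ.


E = k * d * w * L
  = 55 * 0.14 * 1.2 * 304
  = 2808.96 kJ


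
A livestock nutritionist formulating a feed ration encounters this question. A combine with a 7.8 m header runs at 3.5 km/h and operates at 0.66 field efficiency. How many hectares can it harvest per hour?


C = w * v * eta_f / 10
  = 7.8 * 3.5 * 0.66 / 10
  = 18.02 / 10
  = 1.80 ha/h


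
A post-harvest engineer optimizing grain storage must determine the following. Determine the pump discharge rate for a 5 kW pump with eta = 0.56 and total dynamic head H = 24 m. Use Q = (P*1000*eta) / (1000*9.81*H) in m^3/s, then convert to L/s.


Q = (P * 1000 * eta) / (rho * g * H)
  = (5 * 1000 * 0.56) / (1000 * 9.81 * 24)
  = 2800 / 235440
  = 0.01189 m^3/s = 11.89 L/s


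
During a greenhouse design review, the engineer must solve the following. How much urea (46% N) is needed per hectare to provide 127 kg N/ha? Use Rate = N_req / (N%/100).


Rate = N_required / (N_content / 100)
     = 127 / (46 / 100)
     = 127 / 0.46
     = 276.09 kg/ha


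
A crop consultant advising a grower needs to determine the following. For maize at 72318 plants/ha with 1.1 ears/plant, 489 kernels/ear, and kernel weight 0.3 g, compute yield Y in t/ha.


Y = density * ears * kernels * kw
  = 72318 * 1.1 * 489 * 0.3 g/ha
  = 11669955.66 g/ha
  = 11669.96 kg/ha = 11.67 t/ha


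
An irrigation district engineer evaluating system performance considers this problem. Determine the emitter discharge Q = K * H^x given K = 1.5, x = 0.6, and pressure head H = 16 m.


Q = K * H^x
  = 1.5 * 16^0.6
  = 1.5 * 5.2780
  = 7.92 L/h


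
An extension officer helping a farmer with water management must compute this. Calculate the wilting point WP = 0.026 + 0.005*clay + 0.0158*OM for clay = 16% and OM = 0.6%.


WP = 0.026 + 0.005*16 + 0.0158*0.6
   = 0.026 + 0.0800 + 0.0095
   = 0.1155


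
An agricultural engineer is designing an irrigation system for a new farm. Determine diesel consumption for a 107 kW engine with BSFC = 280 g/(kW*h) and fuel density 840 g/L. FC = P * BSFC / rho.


FC = P * BSFC / rho_fuel
   = 107 * 280 / 840
   = 29960 / 840
   = 35.67 L/h


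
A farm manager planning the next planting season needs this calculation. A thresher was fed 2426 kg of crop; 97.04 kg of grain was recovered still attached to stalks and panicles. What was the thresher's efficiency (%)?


eta = (total - unthreshed) / total * 100
    = (2426 - 97.04) / 2426 * 100
    = 2328.96 / 2426 * 100
    = 96%


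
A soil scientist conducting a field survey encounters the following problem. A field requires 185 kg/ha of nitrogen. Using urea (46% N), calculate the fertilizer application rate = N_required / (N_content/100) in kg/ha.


Rate = N_required / (N_content / 100)
     = 185 / (46 / 100)
     = 185 / 0.46
     = 402.17 kg/ha


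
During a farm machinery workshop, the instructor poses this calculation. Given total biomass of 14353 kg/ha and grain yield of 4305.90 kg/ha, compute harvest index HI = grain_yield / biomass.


HI = grain_yield / biomass
   = 4305.90 / 14353
   = 0.30


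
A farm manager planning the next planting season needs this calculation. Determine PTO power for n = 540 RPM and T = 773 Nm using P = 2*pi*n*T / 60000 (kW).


P = 2*pi*n*T / 60000
  = 2*pi * 540 * 773 / 60000
  = 2622727.21 / 60000
  = 43.71 kW


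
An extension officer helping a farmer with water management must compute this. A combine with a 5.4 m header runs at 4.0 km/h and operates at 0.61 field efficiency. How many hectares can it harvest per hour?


C = w * v * eta_f / 10
  = 5.4 * 4.0 * 0.61 / 10
  = 13.18 / 10
  = 1.32 ha/h


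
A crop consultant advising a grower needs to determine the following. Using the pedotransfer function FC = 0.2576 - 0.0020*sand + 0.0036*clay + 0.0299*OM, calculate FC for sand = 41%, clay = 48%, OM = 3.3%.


FC = 0.2576 - 0.0020*41 + 0.0036*48 + 0.0299*3.3
   = 0.2576 - 0.0820 + 0.1728 + 0.0987
   = 0.4471


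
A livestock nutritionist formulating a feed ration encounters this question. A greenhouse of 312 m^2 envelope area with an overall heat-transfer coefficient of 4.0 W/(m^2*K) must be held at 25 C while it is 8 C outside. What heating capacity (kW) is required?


dT = 25 - (8) = 17 K
Q = U * A * dT
  = 4.0 * 312 * 17
  = 21216 W = 21.22 kW


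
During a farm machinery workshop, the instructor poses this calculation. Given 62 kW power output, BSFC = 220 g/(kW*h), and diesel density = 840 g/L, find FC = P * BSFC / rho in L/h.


FC = P * BSFC / rho_fuel
   = 62 * 220 / 840
   = 13640 / 840
   = 16.24 L/h


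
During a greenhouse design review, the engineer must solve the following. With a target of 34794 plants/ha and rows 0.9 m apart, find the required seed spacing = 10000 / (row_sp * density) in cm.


spacing = 10000 / (row_sp * density)
        = 10000 / (0.9 * 34794)
        = 10000 / 31314.60
        = 0.31934 m = 31.93 cm


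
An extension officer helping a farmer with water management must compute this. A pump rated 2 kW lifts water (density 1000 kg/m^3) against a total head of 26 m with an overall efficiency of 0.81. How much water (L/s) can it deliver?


Q = (P * 1000 * eta) / (rho * g * H)
  = (2 * 1000 * 0.81) / (1000 * 9.81 * 26)
  = 1620 / 255060
  = 0.00635 m^3/s = 6.35 L/s


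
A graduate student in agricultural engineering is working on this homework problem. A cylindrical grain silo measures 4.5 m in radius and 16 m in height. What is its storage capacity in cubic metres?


V = pi * r^2 * h
  = pi * 4.5^2 * 16
  = pi * 20.25 * 16
  = 1017.88 m^3


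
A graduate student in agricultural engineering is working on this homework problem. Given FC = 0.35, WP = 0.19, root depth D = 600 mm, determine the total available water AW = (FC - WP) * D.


AW = (FC - WP) * D
   = (0.35 - 0.19) * 600
   = 0.16 * 600
   = 96 mm


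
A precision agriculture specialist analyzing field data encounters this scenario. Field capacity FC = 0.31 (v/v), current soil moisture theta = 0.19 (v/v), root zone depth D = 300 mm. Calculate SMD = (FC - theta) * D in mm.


SMD = (FC - theta) * D
    = (0.31 - 0.19) * 300
    = 0.120 * 300
    = 36 mm


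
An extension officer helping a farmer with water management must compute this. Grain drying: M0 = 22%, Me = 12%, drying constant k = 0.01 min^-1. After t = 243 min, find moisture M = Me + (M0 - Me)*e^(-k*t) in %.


M = Me + (M0 - Me) * e^(-k*t)
  = 12 + (22 - 12) * e^(-0.01*243)
  = 12 + 10 * e^(-2.430)
  = 12 + 10 * 0.08804
  = 12 + 0.8804
  = 12.88%


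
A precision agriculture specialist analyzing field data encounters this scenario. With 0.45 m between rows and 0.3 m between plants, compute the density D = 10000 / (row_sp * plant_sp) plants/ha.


D = 10000 / (row_sp * plant_sp)
  = 10000 / (0.45 * 0.3)
  = 10000 / 0.1350
  = 74074.07 plants/ha


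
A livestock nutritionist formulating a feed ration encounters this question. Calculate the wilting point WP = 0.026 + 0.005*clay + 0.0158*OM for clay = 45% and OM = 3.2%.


WP = 0.026 + 0.005*45 + 0.0158*3.2
   = 0.026 + 0.2250 + 0.0506
   = 0.3016


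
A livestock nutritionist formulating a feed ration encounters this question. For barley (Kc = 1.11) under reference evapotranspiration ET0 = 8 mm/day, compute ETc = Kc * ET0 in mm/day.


ETc = Kc * ET0
    = 1.11 * 8
    = 8.88 mm/day


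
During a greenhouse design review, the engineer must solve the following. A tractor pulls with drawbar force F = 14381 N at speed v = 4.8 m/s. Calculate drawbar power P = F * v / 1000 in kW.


P = F * v / 1000
  = 14381 * 4.8 / 1000
  = 69028.80 / 1000
  = 69.03 kW


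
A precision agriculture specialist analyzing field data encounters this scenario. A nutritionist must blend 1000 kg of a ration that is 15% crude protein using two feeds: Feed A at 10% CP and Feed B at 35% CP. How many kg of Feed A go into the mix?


parts_A = CP_b - target = 35 - 15 = 20
parts_B = target - CP_a = 15 - 10 = 5
total_parts = 20 + 5 = 25
Feed A = 1000 * 20 / 25 = 800 kg
Feed B = 1000 * 5 / 25 = 200 kg

800 kg


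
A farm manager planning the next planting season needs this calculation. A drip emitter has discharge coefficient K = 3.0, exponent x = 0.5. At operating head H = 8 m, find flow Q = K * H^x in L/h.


Q = K * H^x
  = 3.0 * 8^0.5
  = 3.0 * 2.8284
  = 8.49 L/h


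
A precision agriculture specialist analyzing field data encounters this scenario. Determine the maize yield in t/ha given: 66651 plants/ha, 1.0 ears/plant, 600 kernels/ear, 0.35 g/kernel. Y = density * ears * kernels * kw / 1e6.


Y = density * ears * kernels * kw
  = 66651 * 1.0 * 600 * 0.35 g/ha
  = 13996710 g/ha
  = 13996.71 kg/ha = 14.00 t/ha


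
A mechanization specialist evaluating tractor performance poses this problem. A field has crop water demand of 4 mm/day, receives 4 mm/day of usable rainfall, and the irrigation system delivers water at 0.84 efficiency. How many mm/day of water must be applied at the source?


IWR = (ETc - Pe) / Ea
    = (4 - 4) / 0.84
    = 0 / 0.84
    = 0 mm/day


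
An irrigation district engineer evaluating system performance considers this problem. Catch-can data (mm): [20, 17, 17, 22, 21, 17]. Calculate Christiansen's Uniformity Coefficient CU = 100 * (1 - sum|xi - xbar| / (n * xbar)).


xbar = 114 / 6 = 19
sum|xi - xbar| = 12
CU = 100 * (1 - 12 / (6 * 19))
   = 100 * (1 - 0.1053)
   = 89.47%


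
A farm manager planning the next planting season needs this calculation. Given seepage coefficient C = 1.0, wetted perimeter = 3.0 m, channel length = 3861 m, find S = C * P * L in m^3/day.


S = C * P * L
  = 1.0 * 3.0 * 3861
  = 11583 m^3/day


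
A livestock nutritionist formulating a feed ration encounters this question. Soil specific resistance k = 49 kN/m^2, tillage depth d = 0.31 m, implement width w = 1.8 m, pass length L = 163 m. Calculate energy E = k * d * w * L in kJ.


E = k * d * w * L
  = 49 * 0.31 * 1.8 * 163
  = 4456.75 kJ


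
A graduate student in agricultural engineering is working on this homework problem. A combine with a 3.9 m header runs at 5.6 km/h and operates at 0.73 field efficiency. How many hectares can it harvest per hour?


C = w * v * eta_f / 10
  = 3.9 * 5.6 * 0.73 / 10
  = 15.94 / 10
  = 1.59 ha/h


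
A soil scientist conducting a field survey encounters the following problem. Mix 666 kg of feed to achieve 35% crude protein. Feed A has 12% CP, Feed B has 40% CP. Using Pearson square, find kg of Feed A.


parts_A = CP_b - target = 40 - 35 = 5
parts_B = target - CP_a = 35 - 12 = 23
total_parts = 5 + 23 = 28
Feed A = 666 * 5 / 28 = 118.93 kg
Feed B = 666 * 23 / 28 = 547.07 kg

118.93 kg


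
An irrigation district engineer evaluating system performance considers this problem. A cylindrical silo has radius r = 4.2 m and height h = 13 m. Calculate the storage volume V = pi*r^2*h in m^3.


V = pi * r^2 * h
  = pi * 4.2^2 * 13
  = pi * 17.64 * 13
  = 720.43 m^3


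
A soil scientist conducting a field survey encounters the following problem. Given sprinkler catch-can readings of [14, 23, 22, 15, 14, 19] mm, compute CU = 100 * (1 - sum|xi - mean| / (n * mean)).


xbar = 107 / 6 = 17.833
sum|xi - xbar| = 21
CU = 100 * (1 - 21 / (6 * 17.833))
   = 100 * (1 - 0.1963)
   = 80.37%


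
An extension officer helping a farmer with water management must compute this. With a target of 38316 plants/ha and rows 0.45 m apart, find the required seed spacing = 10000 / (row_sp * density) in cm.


spacing = 10000 / (row_sp * density)
        = 10000 / (0.45 * 38316)
        = 10000 / 17242.20
        = 0.57997 m = 58.00 cm


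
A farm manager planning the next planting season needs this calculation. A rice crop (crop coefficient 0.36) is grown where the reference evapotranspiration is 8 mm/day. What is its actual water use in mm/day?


ETc = Kc * ET0
    = 0.36 * 8
    = 2.88 mm/day


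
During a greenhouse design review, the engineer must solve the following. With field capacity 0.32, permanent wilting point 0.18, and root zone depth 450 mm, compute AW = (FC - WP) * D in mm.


AW = (FC - WP) * D
   = (0.32 - 0.18) * 450
   = 0.14 * 450
   = 63 mm


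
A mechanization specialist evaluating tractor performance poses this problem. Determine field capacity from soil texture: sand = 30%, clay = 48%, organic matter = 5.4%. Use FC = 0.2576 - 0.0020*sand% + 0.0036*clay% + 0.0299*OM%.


FC = 0.2576 - 0.0020*30 + 0.0036*48 + 0.0299*5.4
   = 0.2576 - 0.0600 + 0.1728 + 0.1615
   = 0.5319


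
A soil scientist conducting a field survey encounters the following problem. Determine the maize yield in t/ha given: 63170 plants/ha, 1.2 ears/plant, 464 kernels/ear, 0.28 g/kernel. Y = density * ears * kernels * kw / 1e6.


Y = density * ears * kernels * kw
  = 63170 * 1.2 * 464 * 0.28 g/ha
  = 9848455.68 g/ha
  = 9848.46 kg/ha = 9.85 t/ha


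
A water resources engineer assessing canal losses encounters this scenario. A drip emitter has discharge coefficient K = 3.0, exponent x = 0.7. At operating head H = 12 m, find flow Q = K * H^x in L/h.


Q = K * H^x
  = 3.0 * 12^0.7
  = 3.0 * 5.6941
  = 17.08 L/h


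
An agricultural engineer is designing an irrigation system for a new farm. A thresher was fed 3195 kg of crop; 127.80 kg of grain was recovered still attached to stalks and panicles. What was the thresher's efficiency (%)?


eta = (total - unthreshed) / total * 100
    = (3195 - 127.80) / 3195 * 100
    = 3067.20 / 3195 * 100
    = 96%


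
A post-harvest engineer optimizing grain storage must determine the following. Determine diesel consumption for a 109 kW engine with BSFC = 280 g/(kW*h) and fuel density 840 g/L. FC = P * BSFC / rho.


FC = P * BSFC / rho_fuel
   = 109 * 280 / 840
   = 30520 / 840
   = 36.33 L/h


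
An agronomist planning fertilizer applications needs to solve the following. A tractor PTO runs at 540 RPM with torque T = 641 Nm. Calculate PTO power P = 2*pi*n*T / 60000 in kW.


P = 2*pi*n*T / 60000
  = 2*pi * 540 * 641 / 60000
  = 2174861.76 / 60000
  = 36.25 kW


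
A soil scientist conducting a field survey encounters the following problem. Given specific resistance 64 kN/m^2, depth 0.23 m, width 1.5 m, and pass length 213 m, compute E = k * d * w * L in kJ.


E = k * d * w * L
  = 64 * 0.23 * 1.5 * 213
  = 4703.04 kJ


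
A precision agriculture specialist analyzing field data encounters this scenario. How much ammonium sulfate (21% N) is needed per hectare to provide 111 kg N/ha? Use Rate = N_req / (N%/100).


Rate = N_required / (N_content / 100)
     = 111 / (21 / 100)
     = 111 / 0.21
     = 528.57 kg/ha


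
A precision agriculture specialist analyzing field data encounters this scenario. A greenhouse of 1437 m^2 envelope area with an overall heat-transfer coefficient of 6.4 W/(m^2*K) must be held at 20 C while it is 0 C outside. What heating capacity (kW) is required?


dT = 20 - (0) = 20 K
Q = U * A * dT
  = 6.4 * 1437 * 20
  = 183936 W = 183.94 kW


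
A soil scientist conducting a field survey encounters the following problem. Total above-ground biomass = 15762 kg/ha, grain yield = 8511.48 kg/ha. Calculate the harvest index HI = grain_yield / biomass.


HI = grain_yield / biomass
   = 8511.48 / 15762
   = 0.54


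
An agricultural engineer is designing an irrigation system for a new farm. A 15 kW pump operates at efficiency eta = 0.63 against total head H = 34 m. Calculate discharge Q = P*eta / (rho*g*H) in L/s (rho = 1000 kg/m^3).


Q = (P * 1000 * eta) / (rho * g * H)
  = (15 * 1000 * 0.63) / (1000 * 9.81 * 34)
  = 9450 / 333540
  = 0.02833 m^3/s = 28.33 L/s


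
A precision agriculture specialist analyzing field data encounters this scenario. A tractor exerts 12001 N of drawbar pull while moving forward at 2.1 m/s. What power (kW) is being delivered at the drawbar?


P = F * v / 1000
  = 12001 * 2.1 / 1000
  = 25202.10 / 1000
  = 25.20 kW


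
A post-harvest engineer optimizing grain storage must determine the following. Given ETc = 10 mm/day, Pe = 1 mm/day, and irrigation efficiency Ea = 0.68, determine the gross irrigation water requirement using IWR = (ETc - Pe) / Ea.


IWR = (ETc - Pe) / Ea
    = (10 - 1) / 0.68
    = 9 / 0.68
    = 13.24 mm/day


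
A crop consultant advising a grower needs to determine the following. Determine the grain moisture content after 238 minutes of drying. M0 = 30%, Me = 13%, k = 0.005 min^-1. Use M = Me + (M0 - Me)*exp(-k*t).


M = Me + (M0 - Me) * e^(-k*t)
  = 13 + (30 - 13) * e^(-0.005*238)
  = 13 + 17 * e^(-1.190)
  = 13 + 17 * 0.30422
  = 13 + 5.1718
  = 18.17%


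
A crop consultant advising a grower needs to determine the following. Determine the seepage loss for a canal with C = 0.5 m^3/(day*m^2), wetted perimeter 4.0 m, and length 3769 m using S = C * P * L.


S = C * P * L
  = 0.5 * 4.0 * 3769
  = 7538 m^3/day


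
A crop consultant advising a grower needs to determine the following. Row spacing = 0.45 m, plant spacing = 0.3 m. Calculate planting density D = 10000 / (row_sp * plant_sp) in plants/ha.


D = 10000 / (row_sp * plant_sp)
  = 10000 / (0.45 * 0.3)
  = 10000 / 0.1350
  = 74074.07 plants/ha


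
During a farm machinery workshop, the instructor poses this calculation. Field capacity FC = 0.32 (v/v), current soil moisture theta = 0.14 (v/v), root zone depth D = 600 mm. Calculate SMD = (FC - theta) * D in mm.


SMD = (FC - theta) * D
    = (0.32 - 0.14) * 600
    = 0.180 * 600
    = 108 mm


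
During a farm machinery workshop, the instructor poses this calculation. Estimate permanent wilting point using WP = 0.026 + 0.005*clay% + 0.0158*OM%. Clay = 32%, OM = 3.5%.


WP = 0.026 + 0.005*32 + 0.0158*3.5
   = 0.026 + 0.1600 + 0.0553
   = 0.2413


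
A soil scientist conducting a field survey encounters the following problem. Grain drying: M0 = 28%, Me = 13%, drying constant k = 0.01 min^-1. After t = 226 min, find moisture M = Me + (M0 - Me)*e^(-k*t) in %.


M = Me + (M0 - Me) * e^(-k*t)
  = 13 + (28 - 13) * e^(-0.01*226)
  = 13 + 15 * e^(-2.260)
  = 13 + 15 * 0.10435
  = 13 + 1.5653
  = 14.57%


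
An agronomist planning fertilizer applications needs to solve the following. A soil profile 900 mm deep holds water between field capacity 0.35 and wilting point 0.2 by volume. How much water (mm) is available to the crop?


AW = (FC - WP) * D
   = (0.35 - 0.2) * 900
   = 0.15 * 900
   = 135 mm


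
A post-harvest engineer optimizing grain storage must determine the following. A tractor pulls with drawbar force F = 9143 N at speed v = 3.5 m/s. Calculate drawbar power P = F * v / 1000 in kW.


P = F * v / 1000
  = 9143 * 3.5 / 1000
  = 32000.50 / 1000
  = 32.00 kW


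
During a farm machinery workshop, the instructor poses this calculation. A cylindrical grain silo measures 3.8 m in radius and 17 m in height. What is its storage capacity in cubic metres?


V = pi * r^2 * h
  = pi * 3.8^2 * 17
  = pi * 14.44 * 17
  = 771.20 m^3


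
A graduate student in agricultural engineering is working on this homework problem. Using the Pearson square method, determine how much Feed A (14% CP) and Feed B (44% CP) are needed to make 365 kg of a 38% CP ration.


parts_A = CP_b - target = 44 - 38 = 6
parts_B = target - CP_a = 38 - 14 = 24
total_parts = 6 + 24 = 30
Feed A = 365 * 6 / 30 = 73 kg
Feed B = 365 * 24 / 30 = 292 kg

73 kg


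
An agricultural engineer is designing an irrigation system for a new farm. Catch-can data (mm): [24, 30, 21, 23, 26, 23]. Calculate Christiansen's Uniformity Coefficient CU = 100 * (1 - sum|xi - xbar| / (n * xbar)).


xbar = 147 / 6 = 24.500
sum|xi - xbar| = 14
CU = 100 * (1 - 14 / (6 * 24.500))
   = 100 * (1 - 0.0952)
   = 90.48%


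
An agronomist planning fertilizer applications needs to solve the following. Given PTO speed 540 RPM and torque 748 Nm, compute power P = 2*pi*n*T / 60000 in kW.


P = 2*pi*n*T / 60000
  = 2*pi * 540 * 748 / 60000
  = 2537904.21 / 60000
  = 42.30 kW


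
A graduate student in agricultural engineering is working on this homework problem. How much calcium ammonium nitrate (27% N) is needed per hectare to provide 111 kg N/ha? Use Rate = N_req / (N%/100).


Rate = N_required / (N_content / 100)
     = 111 / (27 / 100)
     = 111 / 0.27
     = 411.11 kg/ha


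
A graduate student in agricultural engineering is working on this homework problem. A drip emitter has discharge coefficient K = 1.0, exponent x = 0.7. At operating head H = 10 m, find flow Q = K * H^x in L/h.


Q = K * H^x
  = 1.0 * 10^0.7
  = 1.0 * 5.0119
  = 5.01 L/h


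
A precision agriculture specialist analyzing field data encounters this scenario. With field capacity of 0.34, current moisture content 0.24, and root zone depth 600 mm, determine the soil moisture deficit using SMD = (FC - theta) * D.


SMD = (FC - theta) * D
    = (0.34 - 0.24) * 600
    = 0.100 * 600
    = 60 mm


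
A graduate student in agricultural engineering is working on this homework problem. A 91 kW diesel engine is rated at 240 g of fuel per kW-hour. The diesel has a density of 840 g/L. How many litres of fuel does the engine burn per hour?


FC = P * BSFC / rho_fuel
   = 91 * 240 / 840
   = 21840 / 840
   = 26 L/h


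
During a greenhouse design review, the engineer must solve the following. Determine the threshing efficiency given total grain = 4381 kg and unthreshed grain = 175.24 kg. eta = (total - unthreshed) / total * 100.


eta = (total - unthreshed) / total * 100
    = (4381 - 175.24) / 4381 * 100
    = 4205.76 / 4381 * 100
    = 96%


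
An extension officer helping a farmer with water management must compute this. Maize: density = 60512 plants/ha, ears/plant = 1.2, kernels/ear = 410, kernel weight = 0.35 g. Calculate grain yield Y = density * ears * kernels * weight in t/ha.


Y = density * ears * kernels * kw
  = 60512 * 1.2 * 410 * 0.35 g/ha
  = 10420166.40 g/ha
  = 10420.17 kg/ha = 10.42 t/ha


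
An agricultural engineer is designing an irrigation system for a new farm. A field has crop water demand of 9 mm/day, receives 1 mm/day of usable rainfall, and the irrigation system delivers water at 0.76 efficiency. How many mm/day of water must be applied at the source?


IWR = (ETc - Pe) / Ea
    = (9 - 1) / 0.76
    = 8 / 0.76
    = 10.53 mm/day


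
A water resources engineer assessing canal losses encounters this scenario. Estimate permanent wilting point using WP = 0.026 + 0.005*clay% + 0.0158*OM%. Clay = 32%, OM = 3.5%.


WP = 0.026 + 0.005*32 + 0.0158*3.5
   = 0.026 + 0.1600 + 0.0553
   = 0.2413


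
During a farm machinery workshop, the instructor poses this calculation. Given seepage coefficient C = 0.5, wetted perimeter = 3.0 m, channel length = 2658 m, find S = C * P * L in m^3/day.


S = C * P * L
  = 0.5 * 3.0 * 2658
  = 3987 m^3/day


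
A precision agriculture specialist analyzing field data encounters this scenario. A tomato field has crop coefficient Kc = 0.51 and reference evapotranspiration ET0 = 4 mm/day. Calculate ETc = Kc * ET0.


ETc = Kc * ET0
    = 0.51 * 4
    = 2.04 mm/day


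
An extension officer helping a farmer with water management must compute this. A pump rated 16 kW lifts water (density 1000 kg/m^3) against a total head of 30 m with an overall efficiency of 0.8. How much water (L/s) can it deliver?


Q = (P * 1000 * eta) / (rho * g * H)
  = (16 * 1000 * 0.8) / (1000 * 9.81 * 30)
  = 12800 / 294300
  = 0.04349 m^3/s = 43.49 L/s


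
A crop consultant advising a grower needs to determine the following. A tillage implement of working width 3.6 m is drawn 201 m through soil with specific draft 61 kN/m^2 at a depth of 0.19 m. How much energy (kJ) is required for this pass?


E = k * d * w * L
  = 61 * 0.19 * 3.6 * 201
  = 8386.52 kJ


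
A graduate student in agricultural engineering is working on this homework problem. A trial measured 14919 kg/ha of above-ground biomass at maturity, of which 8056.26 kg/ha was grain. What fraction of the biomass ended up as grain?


HI = grain_yield / biomass
   = 8056.26 / 14919
   = 0.54


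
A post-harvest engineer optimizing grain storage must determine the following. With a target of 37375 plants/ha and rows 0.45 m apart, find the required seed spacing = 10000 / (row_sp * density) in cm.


spacing = 10000 / (row_sp * density)
        = 10000 / (0.45 * 37375)
        = 10000 / 16818.75
        = 0.59457 m = 59.46 cm


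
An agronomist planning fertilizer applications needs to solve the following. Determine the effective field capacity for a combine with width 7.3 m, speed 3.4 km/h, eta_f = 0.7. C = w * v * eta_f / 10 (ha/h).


C = w * v * eta_f / 10
  = 7.3 * 3.4 * 0.7 / 10
  = 17.37 / 10
  = 1.74 ha/h


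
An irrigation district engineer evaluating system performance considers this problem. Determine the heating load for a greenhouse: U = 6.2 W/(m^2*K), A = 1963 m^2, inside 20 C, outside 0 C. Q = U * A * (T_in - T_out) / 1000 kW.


dT = 20 - (0) = 20 K
Q = U * A * dT
  = 6.2 * 1963 * 20
  = 243412 W = 243.41 kW


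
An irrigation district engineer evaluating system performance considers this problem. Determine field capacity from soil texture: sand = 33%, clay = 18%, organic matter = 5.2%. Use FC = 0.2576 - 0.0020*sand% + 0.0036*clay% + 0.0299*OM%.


FC = 0.2576 - 0.0020*33 + 0.0036*18 + 0.0299*5.2
   = 0.2576 - 0.0660 + 0.0648 + 0.1555
   = 0.4119


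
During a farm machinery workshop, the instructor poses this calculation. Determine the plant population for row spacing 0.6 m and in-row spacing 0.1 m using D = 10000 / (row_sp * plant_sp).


D = 10000 / (row_sp * plant_sp)
  = 10000 / (0.6 * 0.1)
  = 10000 / 0.0600
  = 166666.67 plants/ha


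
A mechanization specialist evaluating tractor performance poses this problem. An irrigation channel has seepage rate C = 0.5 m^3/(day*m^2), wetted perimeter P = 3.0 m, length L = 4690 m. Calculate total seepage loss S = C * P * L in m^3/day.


S = C * P * L
  = 0.5 * 3.0 * 4690
  = 7035 m^3/day


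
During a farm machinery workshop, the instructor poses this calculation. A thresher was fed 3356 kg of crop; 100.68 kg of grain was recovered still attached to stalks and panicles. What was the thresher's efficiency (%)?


eta = (total - unthreshed) / total * 100
    = (3356 - 100.68) / 3356 * 100
    = 3255.32 / 3356 * 100
    = 97%


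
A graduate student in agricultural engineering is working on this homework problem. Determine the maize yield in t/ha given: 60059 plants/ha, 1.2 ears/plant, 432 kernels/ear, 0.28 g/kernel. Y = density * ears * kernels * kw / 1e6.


Y = density * ears * kernels * kw
  = 60059 * 1.2 * 432 * 0.28 g/ha
  = 8717683.97 g/ha
  = 8717.68 kg/ha = 8.72 t/ha


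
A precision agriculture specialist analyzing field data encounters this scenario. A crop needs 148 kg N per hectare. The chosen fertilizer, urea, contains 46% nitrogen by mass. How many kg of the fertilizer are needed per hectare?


Rate = N_required / (N_content / 100)
     = 148 / (46 / 100)
     = 148 / 0.46
     = 321.74 kg/ha


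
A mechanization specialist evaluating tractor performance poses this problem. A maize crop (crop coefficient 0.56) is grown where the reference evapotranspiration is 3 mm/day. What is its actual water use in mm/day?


ETc = Kc * ET0
    = 0.56 * 3
    = 1.68 mm/day


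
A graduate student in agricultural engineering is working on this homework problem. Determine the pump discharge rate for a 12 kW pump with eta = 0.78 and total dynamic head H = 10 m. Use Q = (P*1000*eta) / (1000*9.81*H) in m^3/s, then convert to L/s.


Q = (P * 1000 * eta) / (rho * g * H)
  = (12 * 1000 * 0.78) / (1000 * 9.81 * 10)
  = 9360 / 98100
  = 0.09541 m^3/s = 95.41 L/s


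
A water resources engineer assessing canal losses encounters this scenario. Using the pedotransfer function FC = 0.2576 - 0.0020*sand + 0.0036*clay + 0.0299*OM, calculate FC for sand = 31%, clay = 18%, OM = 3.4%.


FC = 0.2576 - 0.0020*31 + 0.0036*18 + 0.0299*3.4
   = 0.2576 - 0.0620 + 0.0648 + 0.1017
   = 0.3621


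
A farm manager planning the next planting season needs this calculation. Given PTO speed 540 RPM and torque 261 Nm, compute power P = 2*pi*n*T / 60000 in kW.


P = 2*pi*n*T / 60000
  = 2*pi * 540 * 261 / 60000
  = 885552.14 / 60000
  = 14.76 kW


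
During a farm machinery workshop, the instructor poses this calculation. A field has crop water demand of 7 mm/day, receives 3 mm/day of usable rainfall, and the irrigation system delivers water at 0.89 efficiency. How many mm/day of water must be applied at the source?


IWR = (ETc - Pe) / Ea
    = (7 - 3) / 0.89
    = 4 / 0.89
    = 4.49 mm/day


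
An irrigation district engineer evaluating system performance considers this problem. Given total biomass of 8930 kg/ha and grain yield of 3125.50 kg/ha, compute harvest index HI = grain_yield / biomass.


HI = grain_yield / biomass
   = 3125.50 / 8930
   = 0.35


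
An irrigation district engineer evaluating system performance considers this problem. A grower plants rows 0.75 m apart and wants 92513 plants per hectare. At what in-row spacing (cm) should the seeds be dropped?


spacing = 10000 / (row_sp * density)
        = 10000 / (0.75 * 92513)
        = 10000 / 69384.75
        = 0.14412 m = 14.41 cm


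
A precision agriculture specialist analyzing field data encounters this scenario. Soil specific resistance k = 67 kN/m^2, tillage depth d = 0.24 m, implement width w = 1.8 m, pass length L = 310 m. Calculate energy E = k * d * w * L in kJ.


E = k * d * w * L
  = 67 * 0.24 * 1.8 * 310
  = 8972.64 kJ


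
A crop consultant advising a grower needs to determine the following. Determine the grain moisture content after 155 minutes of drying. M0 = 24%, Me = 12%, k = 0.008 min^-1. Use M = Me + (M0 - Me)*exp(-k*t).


M = Me + (M0 - Me) * e^(-k*t)
  = 12 + (24 - 12) * e^(-0.008*155)
  = 12 + 12 * e^(-1.240)
  = 12 + 12 * 0.28938
  = 12 + 3.4726
  = 15.47%
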